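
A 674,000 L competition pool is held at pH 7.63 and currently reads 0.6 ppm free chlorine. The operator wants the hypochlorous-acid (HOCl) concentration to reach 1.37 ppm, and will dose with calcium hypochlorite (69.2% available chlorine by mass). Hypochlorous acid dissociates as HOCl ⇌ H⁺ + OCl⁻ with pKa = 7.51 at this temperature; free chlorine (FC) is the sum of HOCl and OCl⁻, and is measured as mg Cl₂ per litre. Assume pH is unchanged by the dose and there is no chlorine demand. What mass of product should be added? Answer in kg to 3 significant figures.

2.51 kg

[OCl⁻]/[HOCl] = 10^(pH − pKa) = 10^(7.63 − 7.51) = 1.318; fraction as HOCl = 1/(1 + 1.318) = 0.4314.
Free chlorine required for 1.37 ppm HOCl: 1.37 / 0.4314 = 3.176 ppm.
FC to add: 3.176 − 0.6 = 2.576 mg/L as Cl₂.
Cl₂ equivalent: 2.576 mg/L × 674,000 L = 1736 g.
Product at 69.2% available Cl: 1736 / 0.692 = 2509 g.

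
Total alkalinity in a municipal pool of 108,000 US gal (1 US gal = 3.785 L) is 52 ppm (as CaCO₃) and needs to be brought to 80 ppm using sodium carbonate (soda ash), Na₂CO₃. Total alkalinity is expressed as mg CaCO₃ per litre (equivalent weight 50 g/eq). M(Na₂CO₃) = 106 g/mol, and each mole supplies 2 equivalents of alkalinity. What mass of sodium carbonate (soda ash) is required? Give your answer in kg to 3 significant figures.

12.1 kg

Volume: 108,000 US gal × 3.785 L/gal = 408,780 L.
Alkalinity to add: (80 − 52) = 28 mg/L as CaCO₃ × 408,780 L = 11,450 g as CaCO₃.
Equivalents: 11,450 g ÷ 50 g/eq = 228.9 eq.
Each mole of Na₂CO₃ supplies 2 eq, so 228.9 / 2 = 114.5 mol.
Mass: 114.5 mol × 106 g/mol = 12,130 g.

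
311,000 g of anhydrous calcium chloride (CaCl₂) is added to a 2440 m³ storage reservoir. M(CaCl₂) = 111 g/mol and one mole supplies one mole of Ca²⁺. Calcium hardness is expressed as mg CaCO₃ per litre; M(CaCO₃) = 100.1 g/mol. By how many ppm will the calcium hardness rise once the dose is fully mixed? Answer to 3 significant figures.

Volume: 2440 m³ = 2,440,000 L.
Moles of Ca²⁺: 311,000 g ÷ 111 g/mol = 2802 mol.
As CaCO₃: 2802 mol × 100.1 g/mol = 280,500 g.
Rise: 280,500 g / 2,440,000 L × 1000 = 114.9 mg/L.

115 ppm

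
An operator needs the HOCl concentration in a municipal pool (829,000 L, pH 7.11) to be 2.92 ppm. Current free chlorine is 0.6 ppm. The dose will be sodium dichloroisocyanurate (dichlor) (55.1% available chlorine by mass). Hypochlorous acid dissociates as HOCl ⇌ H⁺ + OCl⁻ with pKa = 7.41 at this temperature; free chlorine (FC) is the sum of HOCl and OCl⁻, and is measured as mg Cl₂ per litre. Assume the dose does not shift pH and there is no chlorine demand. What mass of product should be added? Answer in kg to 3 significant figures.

[OCl⁻]/[HOCl] = 10^(pH − pKa) = 10^(7.11 − 7.41) = 0.5012; fraction as HOCl = 1/(1 + 0.5012) = 0.6661.
Free chlorine required for 2.92 ppm HOCl: 2.92 / 0.6661 = 4.383 ppm.
FC to add: 4.383 − 0.6 = 3.783 mg/L as Cl₂.
Cl₂ equivalent: 3.783 mg/L × 829,000 L = 3136 g.
Product at 55.1% available Cl: 3136 / 0.551 = 5692 g.

5.69 kg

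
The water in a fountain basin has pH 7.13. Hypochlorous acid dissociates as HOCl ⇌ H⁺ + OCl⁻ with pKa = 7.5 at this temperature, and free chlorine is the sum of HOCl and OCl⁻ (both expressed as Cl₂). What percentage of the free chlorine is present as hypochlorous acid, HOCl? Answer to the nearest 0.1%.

[OCl⁻]/[HOCl] = 10^(pH − pKa) = 10^(7.13 − 7.5) = 10^-0.37 = 0.4266.
Fraction as HOCl = 1 / (1 + 0.4266) = 0.701.

70.1%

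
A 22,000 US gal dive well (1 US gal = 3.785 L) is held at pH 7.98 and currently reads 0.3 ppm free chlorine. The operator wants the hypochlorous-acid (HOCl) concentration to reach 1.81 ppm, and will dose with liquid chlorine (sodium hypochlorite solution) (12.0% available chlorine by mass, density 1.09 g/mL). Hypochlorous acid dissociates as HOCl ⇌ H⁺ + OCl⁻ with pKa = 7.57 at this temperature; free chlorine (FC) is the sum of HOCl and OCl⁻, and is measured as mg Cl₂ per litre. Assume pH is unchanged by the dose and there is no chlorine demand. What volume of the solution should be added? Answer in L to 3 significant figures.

Volume: 22,000 US gal × 3.785 L/gal = 83,270 L.
[OCl⁻]/[HOCl] = 10^(pH − pKa) = 10^(7.98 − 7.57) = 2.57; fraction as HOCl = 1/(1 + 2.57) = 0.2801.
Free chlorine required for 1.81 ppm HOCl: 1.81 / 0.2801 = 6.462 ppm.
FC to add: 6.462 − 0.3 = 6.162 mg/L as Cl₂.
Cl₂ equivalent: 6.162 mg/L × 83,270 L = 513.1 g.
Product at 12.0% available Cl: 513.1 / 0.12 = 4276 g.
Volume: 4276 g ÷ 1.09 g/mL = 3923 mL.

3.92 L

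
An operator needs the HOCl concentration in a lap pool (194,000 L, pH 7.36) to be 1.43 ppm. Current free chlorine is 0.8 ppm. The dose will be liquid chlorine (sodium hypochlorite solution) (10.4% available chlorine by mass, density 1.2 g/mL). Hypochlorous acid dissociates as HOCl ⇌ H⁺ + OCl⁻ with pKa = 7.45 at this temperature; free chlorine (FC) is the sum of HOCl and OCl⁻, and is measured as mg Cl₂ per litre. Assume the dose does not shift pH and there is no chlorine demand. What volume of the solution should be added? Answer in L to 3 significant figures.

[OCl⁻]/[HOCl] = 10^(pH − pKa) = 10^(7.36 − 7.45) = 0.8128; fraction as HOCl = 1/(1 + 0.8128) = 0.5516.
Free chlorine required for 1.43 ppm HOCl: 1.43 / 0.5516 = 2.592 ppm.
FC to add: 2.592 − 0.8 = 1.792 mg/L as Cl₂.
Cl₂ equivalent: 1.792 mg/L × 194,000 L = 347.7 g.
Product at 10.4% available Cl: 347.7 / 0.104 = 3343 g.
Volume: 3343 g ÷ 1.2 g/mL = 2786 mL.

2.79 L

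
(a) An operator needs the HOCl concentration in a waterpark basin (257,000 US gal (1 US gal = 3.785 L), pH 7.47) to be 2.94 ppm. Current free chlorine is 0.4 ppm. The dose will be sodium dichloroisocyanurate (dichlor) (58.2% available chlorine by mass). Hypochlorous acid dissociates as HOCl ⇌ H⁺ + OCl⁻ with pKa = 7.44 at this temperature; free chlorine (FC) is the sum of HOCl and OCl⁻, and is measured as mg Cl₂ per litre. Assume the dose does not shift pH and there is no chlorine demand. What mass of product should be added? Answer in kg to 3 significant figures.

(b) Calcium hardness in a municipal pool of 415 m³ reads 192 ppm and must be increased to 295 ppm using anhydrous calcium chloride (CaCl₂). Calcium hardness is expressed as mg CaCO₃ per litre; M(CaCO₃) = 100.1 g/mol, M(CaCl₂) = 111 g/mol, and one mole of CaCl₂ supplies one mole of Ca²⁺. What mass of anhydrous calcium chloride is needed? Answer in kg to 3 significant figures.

(a) Volume: 257,000 US gal × 3.785 L/gal = 972,745 L.
(a) [OCl⁻]/[HOCl] = 10^(pH − pKa) = 10^(7.47 − 7.44) = 1.072; fraction as HOCl = 1/(1 + 1.072) = 0.4827.
(a) Free chlorine required for 2.94 ppm HOCl: 2.94 / 0.4827 = 6.09 ppm.
(a) FC to add: 6.09 − 0.4 = 5.69 mg/L as Cl₂.
(a) Cl₂ equivalent: 5.69 mg/L × 972,745 L = 5535 g.
(a) Product at 58.2% available Cl: 5535 / 0.582 = 9511 g.

(b) Volume: 415 m³ = 415,000 L.
(b) Hardness to add: (295 − 192) = 103 mg/L as CaCO₃ × 415,000 L = 42,740 g as CaCO₃.
(b) Moles of Ca²⁺ (1 mol Ca²⁺ ≡ 1 mol CaCO₃): 42,740 / 100.1 g/mol = 427 mol.
(b) Mass of CaCl₂: 427 × 111 = 47,400 g.

(a) 9.51 kg; (b) 47.4 kg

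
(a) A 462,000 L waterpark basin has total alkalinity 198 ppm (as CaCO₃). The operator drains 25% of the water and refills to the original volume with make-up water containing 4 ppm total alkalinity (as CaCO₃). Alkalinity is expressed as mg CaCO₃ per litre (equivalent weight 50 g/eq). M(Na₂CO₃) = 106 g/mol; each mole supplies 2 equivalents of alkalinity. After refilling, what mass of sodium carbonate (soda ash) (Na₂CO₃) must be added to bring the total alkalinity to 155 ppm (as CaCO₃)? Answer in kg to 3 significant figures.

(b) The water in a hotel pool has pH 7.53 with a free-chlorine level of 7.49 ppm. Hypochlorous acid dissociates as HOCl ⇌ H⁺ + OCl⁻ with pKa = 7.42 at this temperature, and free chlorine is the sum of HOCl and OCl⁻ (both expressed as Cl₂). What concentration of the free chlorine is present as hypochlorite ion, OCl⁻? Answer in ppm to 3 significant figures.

(a) After draining 25% and refilling: 198 × 0.75 + 4 × 0.25 = 149.5 ppm.
(a) Deficit to target: 155 − 149.5 = 5.5 mg/L.
(a) As CaCO₃: 5.5 mg/L × 462,000 L = 2541 g; ÷ 50 g/eq ÷ 2 = 25.41 mol Na₂CO₃.
(a) Mass: 25.41 × 106 = 2693 g.

(b) [OCl⁻]/[HOCl] = 10^(pH − pKa) = 10^(7.53 − 7.42) = 10^0.11 = 1.288.
(b) Fraction as HOCl = 1 / (1 + 1.288) = 0.437.
(b) OCl⁻ = (1 − 0.437) × 7.49 ppm = 4.217 ppm.

(a) 2.69 kg; (b) 4.22 ppm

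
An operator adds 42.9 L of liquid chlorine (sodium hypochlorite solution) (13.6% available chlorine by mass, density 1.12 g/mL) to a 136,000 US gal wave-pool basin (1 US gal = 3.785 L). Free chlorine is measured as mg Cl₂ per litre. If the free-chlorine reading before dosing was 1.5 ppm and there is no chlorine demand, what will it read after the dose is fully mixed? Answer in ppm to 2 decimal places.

Volume: 136,000 US gal × 3.785 L/gal = 514,760 L.
Mass of solution: 42.9 L × 1000 mL/L × 1.12 g/mL = 48,050 g.
Available chlorine delivered: 48,050 g × 0.136 = 6535 g as Cl₂.
Concentration rise: 6535 g / 514,760 L = 12.69 mg/L = 12.69 ppm.
Final FC: 1.5 + 12.69 = 14.19 ppm.

14.19 ppm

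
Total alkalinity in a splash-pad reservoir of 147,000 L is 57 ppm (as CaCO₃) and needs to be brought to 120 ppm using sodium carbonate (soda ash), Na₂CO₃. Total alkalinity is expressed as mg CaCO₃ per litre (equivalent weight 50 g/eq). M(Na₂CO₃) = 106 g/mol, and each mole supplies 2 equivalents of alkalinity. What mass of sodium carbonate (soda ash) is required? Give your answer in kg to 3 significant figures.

9.82 kg

Alkalinity to add: (120 − 57) = 63 mg/L as CaCO₃ × 147,000 L = 9261 g as CaCO₃.
Equivalents: 9261 g ÷ 50 g/eq = 185.2 eq.
Each mole of Na₂CO₃ supplies 2 eq, so 185.2 / 2 = 92.61 mol.
Mass: 92.61 mol × 106 g/mol = 9817 g.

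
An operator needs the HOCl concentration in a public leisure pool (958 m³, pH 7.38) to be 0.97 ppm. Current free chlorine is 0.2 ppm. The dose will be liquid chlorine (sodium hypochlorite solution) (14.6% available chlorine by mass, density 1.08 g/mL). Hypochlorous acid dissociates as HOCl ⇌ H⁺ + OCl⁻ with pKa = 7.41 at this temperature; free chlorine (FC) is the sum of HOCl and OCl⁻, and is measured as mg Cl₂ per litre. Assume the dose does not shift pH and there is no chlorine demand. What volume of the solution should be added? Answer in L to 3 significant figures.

10.2 L

Volume: 958 m³ = 958,000 L.
[OCl⁻]/[HOCl] = 10^(pH − pKa) = 10^(7.38 − 7.41) = 0.9333; fraction as HOCl = 1/(1 + 0.9333) = 0.5173.
Free chlorine required for 0.97 ppm HOCl: 0.97 / 0.5173 = 1.875 ppm.
FC to add: 1.875 − 0.2 = 1.675 mg/L as Cl₂.
Cl₂ equivalent: 1.675 mg/L × 958,000 L = 1605 g.
Product at 14.6% available Cl: 1605 / 0.146 = 10,990 g.
Volume: 10,990 g ÷ 1.08 g/mL = 10,180 mL.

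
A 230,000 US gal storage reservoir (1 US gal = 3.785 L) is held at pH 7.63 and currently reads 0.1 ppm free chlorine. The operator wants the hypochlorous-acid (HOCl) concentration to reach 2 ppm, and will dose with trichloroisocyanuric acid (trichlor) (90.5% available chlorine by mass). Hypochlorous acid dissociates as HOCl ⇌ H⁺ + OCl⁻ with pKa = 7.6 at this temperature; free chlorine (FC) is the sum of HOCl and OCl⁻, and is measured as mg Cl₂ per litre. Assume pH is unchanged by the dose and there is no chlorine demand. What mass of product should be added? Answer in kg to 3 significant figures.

Volume: 230,000 US gal × 3.785 L/gal = 870,550 L.
[OCl⁻]/[HOCl] = 10^(pH − pKa) = 10^(7.63 − 7.6) = 1.072; fraction as HOCl = 1/(1 + 1.072) = 0.4827.
Free chlorine required for 2 ppm HOCl: 2 / 0.4827 = 4.143 ppm.
FC to add: 4.143 − 0.1 = 4.043 mg/L as Cl₂.
Cl₂ equivalent: 4.043 mg/L × 870,550 L = 3520 g.
Product at 90.5% available Cl: 3520 / 0.905 = 3889 g.

3.89 kg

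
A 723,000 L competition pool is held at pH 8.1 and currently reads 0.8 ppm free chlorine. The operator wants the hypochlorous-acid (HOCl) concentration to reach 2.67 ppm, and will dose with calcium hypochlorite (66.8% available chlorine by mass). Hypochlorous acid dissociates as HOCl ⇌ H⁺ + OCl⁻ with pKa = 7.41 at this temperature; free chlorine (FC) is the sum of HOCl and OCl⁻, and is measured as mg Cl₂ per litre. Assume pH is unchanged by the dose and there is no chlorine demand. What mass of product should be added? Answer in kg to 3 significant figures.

16.2 kg

[OCl⁻]/[HOCl] = 10^(pH − pKa) = 10^(8.1 − 7.41) = 4.898; fraction as HOCl = 1/(1 + 4.898) = 0.1696.
Free chlorine required for 2.67 ppm HOCl: 2.67 / 0.1696 = 15.75 ppm.
FC to add: 15.75 − 0.8 = 14.95 mg/L as Cl₂.
Cl₂ equivalent: 14.95 mg/L × 723,000 L = 10,810 g.
Product at 66.8% available Cl: 10,810 / 0.668 = 16,180 g.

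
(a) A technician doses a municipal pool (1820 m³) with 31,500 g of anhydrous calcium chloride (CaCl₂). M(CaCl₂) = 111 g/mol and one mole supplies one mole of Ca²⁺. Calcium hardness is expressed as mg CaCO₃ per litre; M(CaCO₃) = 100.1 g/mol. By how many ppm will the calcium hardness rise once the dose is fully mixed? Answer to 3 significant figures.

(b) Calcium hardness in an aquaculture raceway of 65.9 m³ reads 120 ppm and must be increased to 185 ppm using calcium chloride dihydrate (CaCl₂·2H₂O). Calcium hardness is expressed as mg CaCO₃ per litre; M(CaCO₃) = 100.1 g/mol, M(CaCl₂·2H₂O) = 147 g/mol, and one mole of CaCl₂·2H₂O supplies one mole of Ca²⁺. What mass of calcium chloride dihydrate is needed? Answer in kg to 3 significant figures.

(a) Volume: 1820 m³ = 1,820,000 L.
(a) Moles of Ca²⁺: 31,500 g ÷ 111 g/mol = 283.8 mol.
(a) As CaCO₃: 283.8 mol × 100.1 g/mol = 28,410 g.
(a) Rise: 28,410 g / 1,820,000 L × 1000 = 15.61 mg/L.

(b) Volume: 65.9 m³ = 65,900 L.
(b) Hardness to add: (185 − 120) = 65 mg/L as CaCO₃ × 65,900 L = 4284 g as CaCO₃.
(b) Moles of Ca²⁺ (1 mol Ca²⁺ ≡ 1 mol CaCO₃): 4284 / 100.1 g/mol = 42.79 mol.
(b) Mass of CaCl₂·2H₂O: 42.79 × 147 = 6290 g.

(a) 15.6 ppm; (b) 6.29 kg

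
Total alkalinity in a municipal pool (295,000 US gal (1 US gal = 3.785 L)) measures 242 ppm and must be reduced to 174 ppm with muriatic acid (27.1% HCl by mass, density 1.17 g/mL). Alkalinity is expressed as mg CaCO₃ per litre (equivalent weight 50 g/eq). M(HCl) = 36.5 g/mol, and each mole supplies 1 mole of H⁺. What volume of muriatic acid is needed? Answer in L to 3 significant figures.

Volume: 295,000 US gal × 3.785 L/gal = 1,116,575 L.
Alkalinity to neutralize: (242 − 174) = 68 mg/L as CaCO₃ × 1,116,575 L = 75,930 g as CaCO₃.
Equivalents of H⁺ required: 75,930 ÷ 50 g/eq = 1519 eq = 1519 mol HCl.
Mass of HCl: 1519 × 36.5 = 55,430 g.
Mass of 27.1% solution: 55,430 / 0.271 = 204,500 g.
Volume: 204,500 g ÷ 1.17 g/mL = 174,800 mL.

175 L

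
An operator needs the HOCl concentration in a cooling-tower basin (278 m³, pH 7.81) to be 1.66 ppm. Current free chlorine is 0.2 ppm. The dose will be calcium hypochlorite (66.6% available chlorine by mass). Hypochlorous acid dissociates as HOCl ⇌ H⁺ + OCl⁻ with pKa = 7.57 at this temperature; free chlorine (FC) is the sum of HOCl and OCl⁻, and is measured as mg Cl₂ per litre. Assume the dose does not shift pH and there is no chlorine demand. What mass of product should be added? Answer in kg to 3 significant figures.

1.81 kg

Volume: 278 m³ = 278,000 L.
[OCl⁻]/[HOCl] = 10^(pH − pKa) = 10^(7.81 − 7.57) = 1.738; fraction as HOCl = 1/(1 + 1.738) = 0.3653.
Free chlorine required for 1.66 ppm HOCl: 1.66 / 0.3653 = 4.545 ppm.
FC to add: 4.545 − 0.2 = 4.345 mg/L as Cl₂.
Cl₂ equivalent: 4.345 mg/L × 278,000 L = 1208 g.
Product at 66.6% available Cl: 1208 / 0.666 = 1814 g.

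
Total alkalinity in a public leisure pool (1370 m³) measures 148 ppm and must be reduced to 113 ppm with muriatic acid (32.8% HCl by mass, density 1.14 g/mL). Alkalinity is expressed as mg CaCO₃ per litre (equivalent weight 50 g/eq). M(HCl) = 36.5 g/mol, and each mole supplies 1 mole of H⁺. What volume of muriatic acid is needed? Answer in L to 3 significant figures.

93.6 L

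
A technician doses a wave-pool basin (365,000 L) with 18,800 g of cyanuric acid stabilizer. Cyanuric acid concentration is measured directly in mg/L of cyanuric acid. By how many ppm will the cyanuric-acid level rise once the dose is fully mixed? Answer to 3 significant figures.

Rise: 18,800 g / 365,000 L × 1000 = 51.51 mg/L.

51.5 ppm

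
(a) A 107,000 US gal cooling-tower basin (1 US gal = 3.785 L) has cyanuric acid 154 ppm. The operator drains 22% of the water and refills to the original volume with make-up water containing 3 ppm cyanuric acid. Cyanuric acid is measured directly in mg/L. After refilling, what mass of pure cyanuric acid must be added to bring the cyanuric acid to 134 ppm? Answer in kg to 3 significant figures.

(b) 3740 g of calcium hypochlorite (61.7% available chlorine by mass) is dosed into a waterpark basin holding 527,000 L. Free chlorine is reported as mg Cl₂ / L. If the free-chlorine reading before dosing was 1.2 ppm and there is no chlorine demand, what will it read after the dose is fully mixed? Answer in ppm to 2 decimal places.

(a) 5.35 kg; (b) 5.58 ppm

(a) Volume: 107,000 US gal × 3.785 L/gal = 404,995 L.
(a) After draining 22% and refilling: 154 × 0.78 + 3 × 0.22 = 120.78 ppm.
(a) Deficit to target: 134 − 120.78 = 13.22 mg/L.
(a) Mass: 13.22 mg/L × 404,995 L = 5354 g cyanuric acid.

(b) Available chlorine delivered: 3740 g × 0.617 = 2308 g as Cl₂.
(b) Concentration rise: 2308 g / 527,000 L = 4.379 mg/L = 4.38 ppm.
(b) Final FC: 1.2 + 4.38 = 5.58 ppm.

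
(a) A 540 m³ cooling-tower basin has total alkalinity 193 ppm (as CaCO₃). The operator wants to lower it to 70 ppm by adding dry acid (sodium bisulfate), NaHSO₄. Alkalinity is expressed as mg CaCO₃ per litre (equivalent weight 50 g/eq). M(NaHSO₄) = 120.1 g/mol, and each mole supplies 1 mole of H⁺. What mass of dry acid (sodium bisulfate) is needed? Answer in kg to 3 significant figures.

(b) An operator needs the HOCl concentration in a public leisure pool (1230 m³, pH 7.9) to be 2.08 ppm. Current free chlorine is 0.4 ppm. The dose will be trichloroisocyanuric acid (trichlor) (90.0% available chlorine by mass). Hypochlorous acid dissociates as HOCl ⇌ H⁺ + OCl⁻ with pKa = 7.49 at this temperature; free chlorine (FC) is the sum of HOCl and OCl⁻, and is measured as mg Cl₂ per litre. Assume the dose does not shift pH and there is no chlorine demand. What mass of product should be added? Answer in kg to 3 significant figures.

(a) Volume: 540 m³ = 540,000 L.
(a) Alkalinity to neutralize: (193 − 70) = 123 mg/L as CaCO₃ × 540,000 L = 66,420 g as CaCO₃.
(a) Equivalents of H⁺ required: 66,420 ÷ 50 g/eq = 1328 eq = 1328 mol NaHSO₄.
(a) Mass of NaHSO₄: 1328 × 120.1 = 159,500 g.

(b) Volume: 1230 m³ = 1,230,000 L.
(b) [OCl⁻]/[HOCl] = 10^(pH − pKa) = 10^(7.9 − 7.49) = 2.57; fraction as HOCl = 1/(1 + 2.57) = 0.2801.
(b) Free chlorine required for 2.08 ppm HOCl: 2.08 / 0.2801 = 7.426 ppm.
(b) FC to add: 7.426 − 0.4 = 7.026 mg/L as Cl₂.
(b) Cl₂ equivalent: 7.026 mg/L × 1,230,000 L = 8643 g.
(b) Product at 90.0% available Cl: 8643 / 0.9 = 9603 g.

(a) 160 kg; (b) 9.60 kg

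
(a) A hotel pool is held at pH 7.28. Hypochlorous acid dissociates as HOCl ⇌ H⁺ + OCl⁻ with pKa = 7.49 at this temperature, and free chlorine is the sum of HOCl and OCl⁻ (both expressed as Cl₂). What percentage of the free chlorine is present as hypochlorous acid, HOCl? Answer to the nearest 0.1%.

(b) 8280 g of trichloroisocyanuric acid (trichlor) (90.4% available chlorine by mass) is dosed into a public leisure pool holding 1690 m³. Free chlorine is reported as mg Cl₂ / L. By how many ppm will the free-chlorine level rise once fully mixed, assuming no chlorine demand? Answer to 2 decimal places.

(a) 61.9%; (b) 4.43 ppm

(a) [OCl⁻]/[HOCl] = 10^(pH − pKa) = 10^(7.28 − 7.49) = 10^-0.21 = 0.6166.
(a) Fraction as HOCl = 1 / (1 + 0.6166) = 0.6186.

(b) Volume: 1690 m³ = 1,690,000 L.
(b) Available chlorine delivered: 8280 g × 0.904 = 7485 g as Cl₂.
(b) Concentration rise: 7485 g / 1,690,000 L = 4.429 mg/L = 4.43 ppm.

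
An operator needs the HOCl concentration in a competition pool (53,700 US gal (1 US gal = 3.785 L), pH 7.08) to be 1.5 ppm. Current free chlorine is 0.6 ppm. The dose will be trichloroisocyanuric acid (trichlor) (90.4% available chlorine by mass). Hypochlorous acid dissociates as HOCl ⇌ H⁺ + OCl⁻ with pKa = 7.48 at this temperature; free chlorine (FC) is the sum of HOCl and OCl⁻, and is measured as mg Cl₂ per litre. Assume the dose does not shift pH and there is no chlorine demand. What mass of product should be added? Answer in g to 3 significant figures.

337 g

Volume: 53,700 US gal × 3.785 L/gal = 203,254 L.
[OCl⁻]/[HOCl] = 10^(pH − pKa) = 10^(7.08 − 7.48) = 0.3981; fraction as HOCl = 1/(1 + 0.3981) = 0.7153.
Free chlorine required for 1.5 ppm HOCl: 1.5 / 0.7153 = 2.097 ppm.
FC to add: 2.097 − 0.6 = 1.497 mg/L as Cl₂.
Cl₂ equivalent: 1.497 mg/L × 203,254 L = 304.3 g.
Product at 90.4% available Cl: 304.3 / 0.904 = 336.6 g.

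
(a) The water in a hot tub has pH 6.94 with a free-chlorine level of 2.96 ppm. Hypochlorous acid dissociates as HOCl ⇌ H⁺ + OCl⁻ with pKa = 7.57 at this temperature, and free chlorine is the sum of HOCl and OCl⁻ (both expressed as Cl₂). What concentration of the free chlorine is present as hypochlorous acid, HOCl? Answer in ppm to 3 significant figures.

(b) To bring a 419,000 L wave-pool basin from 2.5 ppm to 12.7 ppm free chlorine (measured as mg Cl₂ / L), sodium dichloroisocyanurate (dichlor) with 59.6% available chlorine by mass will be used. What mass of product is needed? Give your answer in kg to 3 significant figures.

(a) 2.40 ppm; (b) 7.17 kg

(a) [OCl⁻]/[HOCl] = 10^(pH − pKa) = 10^(6.94 − 7.57) = 10^-0.63 = 0.2344.
(a) Fraction as HOCl = 1 / (1 + 0.2344) = 0.8101.
(a) HOCl = 0.8101 × 2.96 ppm = 2.398 ppm.

(b) Chlorine deficit: 12.7 − 2.5 = 10.2 ppm = 10.2 mg/L as Cl₂.
(b) Cl₂ equivalent needed: 10.2 mg/L × 419,000 L = 4,274,000 mg = 4274 g.
(b) Product at 59.6% available chlorine: 4274 / 0.596 = 7171 g.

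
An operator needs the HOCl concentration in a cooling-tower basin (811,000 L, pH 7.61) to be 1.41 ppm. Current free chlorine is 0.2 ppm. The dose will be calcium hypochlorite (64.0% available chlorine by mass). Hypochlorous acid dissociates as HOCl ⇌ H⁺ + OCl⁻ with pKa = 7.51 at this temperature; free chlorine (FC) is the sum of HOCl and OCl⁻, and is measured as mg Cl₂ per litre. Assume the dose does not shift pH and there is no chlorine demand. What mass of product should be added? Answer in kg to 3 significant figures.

3.78 kg

[OCl⁻]/[HOCl] = 10^(pH − pKa) = 10^(7.61 − 7.51) = 1.259; fraction as HOCl = 1/(1 + 1.259) = 0.4427.
Free chlorine required for 1.41 ppm HOCl: 1.41 / 0.4427 = 3.185 ppm.
FC to add: 3.185 − 0.2 = 2.985 mg/L as Cl₂.
Cl₂ equivalent: 2.985 mg/L × 811,000 L = 2421 g.
Product at 64.0% available Cl: 2421 / 0.64 = 3783 g.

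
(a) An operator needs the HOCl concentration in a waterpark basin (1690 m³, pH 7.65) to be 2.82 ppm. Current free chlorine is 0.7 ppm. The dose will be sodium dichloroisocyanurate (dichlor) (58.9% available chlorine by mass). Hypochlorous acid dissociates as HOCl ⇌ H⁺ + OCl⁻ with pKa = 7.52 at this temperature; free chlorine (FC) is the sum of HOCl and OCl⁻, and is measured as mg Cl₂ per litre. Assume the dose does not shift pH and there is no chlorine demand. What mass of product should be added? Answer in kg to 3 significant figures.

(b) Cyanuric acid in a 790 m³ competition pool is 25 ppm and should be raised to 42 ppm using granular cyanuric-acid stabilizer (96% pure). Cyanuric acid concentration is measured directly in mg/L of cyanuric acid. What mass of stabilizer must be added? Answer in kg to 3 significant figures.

(a) 17.0 kg; (b) 14.0 kg

(a) Volume: 1690 m³ = 1,690,000 L.
(a) [OCl⁻]/[HOCl] = 10^(pH − pKa) = 10^(7.65 − 7.52) = 1.349; fraction as HOCl = 1/(1 + 1.349) = 0.4257.
(a) Free chlorine required for 2.82 ppm HOCl: 2.82 / 0.4257 = 6.624 ppm.
(a) FC to add: 6.624 − 0.7 = 5.924 mg/L as Cl₂.
(a) Cl₂ equivalent: 5.924 mg/L × 1,690,000 L = 10,010 g.
(a) Product at 58.9% available Cl: 10,010 / 0.589 = 17,000 g.

(b) Volume: 790 m³ = 790,000 L.
(b) CYA to add: (42 − 25) = 17 mg/L × 790,000 L = 13,430 g cyanuric acid.
(b) At 96% purity: 13,430 / 0.96 = 13,990 g product.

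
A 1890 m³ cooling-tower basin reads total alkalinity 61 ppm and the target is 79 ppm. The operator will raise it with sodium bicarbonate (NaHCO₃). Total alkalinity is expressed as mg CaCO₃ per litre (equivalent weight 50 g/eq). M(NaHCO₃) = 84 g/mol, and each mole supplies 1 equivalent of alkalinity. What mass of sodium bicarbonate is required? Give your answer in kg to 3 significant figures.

Volume: 1890 m³ = 1,890,000 L.
Alkalinity to add: (79 − 61) = 18 mg/L as CaCO₃ × 1,890,000 L = 34,020 g as CaCO₃.
Equivalents: 34,020 g ÷ 50 g/eq = 680.4 eq.
NaHCO₃ supplies 1 eq per mole → 680.4 mol.
Mass: 680.4 mol × 84 g/mol = 57,150 g.

57.2 kg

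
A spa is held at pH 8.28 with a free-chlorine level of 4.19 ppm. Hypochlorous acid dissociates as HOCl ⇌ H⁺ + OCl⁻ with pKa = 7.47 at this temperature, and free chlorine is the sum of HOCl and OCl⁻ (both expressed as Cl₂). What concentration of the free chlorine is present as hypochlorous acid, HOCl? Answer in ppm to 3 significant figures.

[OCl⁻]/[HOCl] = 10^(pH − pKa) = 10^(8.28 − 7.47) = 10^0.81 = 6.457.
Fraction as HOCl = 1 / (1 + 6.457) = 0.1341.
HOCl = 0.1341 × 4.19 ppm = 0.5619 ppm.

0.562 ppm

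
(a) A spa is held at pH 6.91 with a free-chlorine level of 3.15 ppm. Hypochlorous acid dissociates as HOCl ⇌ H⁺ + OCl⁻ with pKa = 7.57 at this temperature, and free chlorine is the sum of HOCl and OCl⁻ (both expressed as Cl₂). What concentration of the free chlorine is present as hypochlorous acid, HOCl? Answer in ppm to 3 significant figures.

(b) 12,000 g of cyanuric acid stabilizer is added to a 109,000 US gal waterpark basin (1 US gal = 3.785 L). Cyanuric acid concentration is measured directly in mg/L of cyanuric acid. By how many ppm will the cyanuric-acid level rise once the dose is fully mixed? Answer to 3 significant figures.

(a) [OCl⁻]/[HOCl] = 10^(pH − pKa) = 10^(6.91 − 7.57) = 10^-0.66 = 0.2188.
(a) Fraction as HOCl = 1 / (1 + 0.2188) = 0.8205.
(a) HOCl = 0.8205 × 3.15 ppm = 2.585 ppm.

(b) Volume: 109,000 US gal × 3.785 L/gal = 412,565 L.
(b) Rise: 12,000 g / 412,565 L × 1000 = 29.09 mg/L.

(a) 2.58 ppm; (b) 29.1 ppm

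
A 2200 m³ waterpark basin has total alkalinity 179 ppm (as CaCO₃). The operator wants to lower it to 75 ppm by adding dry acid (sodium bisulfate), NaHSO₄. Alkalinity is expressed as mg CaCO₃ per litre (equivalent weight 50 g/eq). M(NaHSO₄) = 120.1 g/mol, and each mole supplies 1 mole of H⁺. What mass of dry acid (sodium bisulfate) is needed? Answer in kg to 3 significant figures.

550 kg

Volume: 2200 m³ = 2,200,000 L.
Alkalinity to neutralize: (179 − 75) = 104 mg/L as CaCO₃ × 2,200,000 L = 228,800 g as CaCO₃.
Equivalents of H⁺ required: 228,800 ÷ 50 g/eq = 4576 eq = 4576 mol NaHSO₄.
Mass of NaHSO₄: 4576 × 120.1 = 549,600 g.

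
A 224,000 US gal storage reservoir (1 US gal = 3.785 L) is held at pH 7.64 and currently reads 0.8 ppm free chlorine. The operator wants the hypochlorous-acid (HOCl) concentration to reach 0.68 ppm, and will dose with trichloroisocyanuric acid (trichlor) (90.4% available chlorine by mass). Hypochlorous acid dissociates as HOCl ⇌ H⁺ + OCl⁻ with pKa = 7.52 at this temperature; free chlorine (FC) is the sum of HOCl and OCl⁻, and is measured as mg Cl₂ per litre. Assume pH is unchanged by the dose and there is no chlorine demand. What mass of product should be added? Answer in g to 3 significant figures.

728 g

Volume: 224,000 US gal × 3.785 L/gal = 847,840 L.
[OCl⁻]/[HOCl] = 10^(pH − pKa) = 10^(7.64 − 7.52) = 1.318; fraction as HOCl = 1/(1 + 1.318) = 0.4314.
Free chlorine required for 0.68 ppm HOCl: 0.68 / 0.4314 = 1.576 ppm.
FC to add: 1.576 − 0.8 = 0.7764 mg/L as Cl₂.
Cl₂ equivalent: 0.7764 mg/L × 847,840 L = 658.3 g.
Product at 90.4% available Cl: 658.3 / 0.904 = 728.2 g.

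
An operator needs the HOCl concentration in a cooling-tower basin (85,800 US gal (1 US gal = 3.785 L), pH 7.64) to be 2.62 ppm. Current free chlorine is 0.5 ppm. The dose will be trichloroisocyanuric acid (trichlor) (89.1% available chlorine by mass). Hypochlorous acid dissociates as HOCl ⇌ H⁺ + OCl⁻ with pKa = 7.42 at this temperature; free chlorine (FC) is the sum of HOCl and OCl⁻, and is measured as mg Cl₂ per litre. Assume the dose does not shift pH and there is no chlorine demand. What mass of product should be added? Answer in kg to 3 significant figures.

2.36 kg

Volume: 85,800 US gal × 3.785 L/gal = 324,753 L.
[OCl⁻]/[HOCl] = 10^(pH − pKa) = 10^(7.64 − 7.42) = 1.66; fraction as HOCl = 1/(1 + 1.66) = 0.376.
Free chlorine required for 2.62 ppm HOCl: 2.62 / 0.376 = 6.968 ppm.
FC to add: 6.968 − 0.5 = 6.468 mg/L as Cl₂.
Cl₂ equivalent: 6.468 mg/L × 324,753 L = 2101 g.
Product at 89.1% available Cl: 2101 / 0.891 = 2358 g.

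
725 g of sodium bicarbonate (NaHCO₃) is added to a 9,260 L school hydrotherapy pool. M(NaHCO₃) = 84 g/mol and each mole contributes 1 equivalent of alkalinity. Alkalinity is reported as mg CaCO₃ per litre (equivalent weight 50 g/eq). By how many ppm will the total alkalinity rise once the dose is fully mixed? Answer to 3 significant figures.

Moles of NaHCO₃: 725 g ÷ 84 g/mol = 8.631 mol → 8.631 eq of alkalinity.
As CaCO₃: 8.631 eq × 50 g/eq = 431.5 g.
Rise: 431.5 g / 9,260 L × 1000 = 46.6 mg/L.

46.6 ppm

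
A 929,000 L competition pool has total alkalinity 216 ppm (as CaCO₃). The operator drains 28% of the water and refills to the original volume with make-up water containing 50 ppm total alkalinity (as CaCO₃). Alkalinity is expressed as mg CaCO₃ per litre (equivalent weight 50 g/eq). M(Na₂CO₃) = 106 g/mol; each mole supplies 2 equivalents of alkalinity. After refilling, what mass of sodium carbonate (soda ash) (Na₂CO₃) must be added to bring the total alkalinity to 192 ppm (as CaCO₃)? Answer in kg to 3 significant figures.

22.1 kg

After draining 28% and refilling: 216 × 0.72 + 50 × 0.28 = 169.52 ppm.
Deficit to target: 192 − 169.52 = 22.48 mg/L.
As CaCO₃: 22.48 mg/L × 929,000 L = 20,880 g; ÷ 50 g/eq ÷ 2 = 208.8 mol Na₂CO₃.
Mass: 208.8 × 106 = 22,140 g.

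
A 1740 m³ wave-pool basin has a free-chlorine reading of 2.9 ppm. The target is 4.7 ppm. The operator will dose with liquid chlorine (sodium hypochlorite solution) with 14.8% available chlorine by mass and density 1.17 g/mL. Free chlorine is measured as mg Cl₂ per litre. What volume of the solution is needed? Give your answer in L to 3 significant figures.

18.1 L

Volume: 1740 m³ = 1,740,000 L.
Chlorine deficit: 4.7 − 2.9 = 1.8 ppm = 1.8 mg/L as Cl₂.
Cl₂ equivalent needed: 1.8 mg/L × 1,740,000 L = 3,132,000 mg = 3132 g.
Product at 14.8% available chlorine: 3132 / 0.148 = 21,160 g.
Volume at density 1.17 g/mL: 21,160 g ÷ 1.17 g/mL = 18,090 mL.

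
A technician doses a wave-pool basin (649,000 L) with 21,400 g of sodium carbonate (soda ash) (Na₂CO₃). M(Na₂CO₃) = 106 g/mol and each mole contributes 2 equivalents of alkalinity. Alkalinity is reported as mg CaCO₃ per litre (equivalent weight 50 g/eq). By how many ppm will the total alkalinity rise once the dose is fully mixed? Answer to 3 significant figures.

31.1 ppm

Moles of Na₂CO₃: 21,400 g ÷ 106 g/mol = 201.9 mol → 403.8 eq of alkalinity.
As CaCO₃: 403.8 eq × 50 g/eq = 20,190 g.
Rise: 20,190 g / 649,000 L × 1000 = 31.11 mg/L.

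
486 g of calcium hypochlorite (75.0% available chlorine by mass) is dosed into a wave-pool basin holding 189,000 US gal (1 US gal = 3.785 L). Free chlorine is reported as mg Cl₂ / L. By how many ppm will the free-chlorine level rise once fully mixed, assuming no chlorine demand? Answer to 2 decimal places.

Volume: 189,000 US gal × 3.785 L/gal = 715,365 L.
Available chlorine delivered: 486 g × 0.75 = 364.5 g as Cl₂.
Concentration rise: 364.5 g / 715,365 L = 0.5095 mg/L = 0.51 ppm.

0.51 ppm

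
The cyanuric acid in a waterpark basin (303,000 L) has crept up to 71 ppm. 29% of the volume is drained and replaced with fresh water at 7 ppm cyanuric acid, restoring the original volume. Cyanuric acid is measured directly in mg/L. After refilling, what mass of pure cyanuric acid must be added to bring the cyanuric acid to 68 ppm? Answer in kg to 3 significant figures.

After draining 29% and refilling: 71 × 0.71 + 7 × 0.29 = 52.44 ppm.
Deficit to target: 68 − 52.44 = 15.56 mg/L.
Mass: 15.56 mg/L × 303,000 L = 4715 g cyanuric acid.

4.71 kg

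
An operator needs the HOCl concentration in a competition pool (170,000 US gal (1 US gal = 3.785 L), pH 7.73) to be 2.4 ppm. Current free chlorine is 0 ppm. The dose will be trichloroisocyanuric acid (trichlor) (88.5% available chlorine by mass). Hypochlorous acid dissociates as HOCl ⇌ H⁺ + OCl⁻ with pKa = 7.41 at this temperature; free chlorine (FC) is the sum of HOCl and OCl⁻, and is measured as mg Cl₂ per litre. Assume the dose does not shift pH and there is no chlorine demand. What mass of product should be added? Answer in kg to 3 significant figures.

Volume: 170,000 US gal × 3.785 L/gal = 643,450 L.
[OCl⁻]/[HOCl] = 10^(pH − pKa) = 10^(7.73 − 7.41) = 2.089; fraction as HOCl = 1/(1 + 2.089) = 0.3237.
Free chlorine required for 2.4 ppm HOCl: 2.4 / 0.3237 = 7.414 ppm.
FC to add: 7.414 − 0 = 7.414 mg/L as Cl₂.
Cl₂ equivalent: 7.414 mg/L × 643,450 L = 4771 g.
Product at 88.5% available Cl: 4771 / 0.885 = 5391 g.

5.39 kg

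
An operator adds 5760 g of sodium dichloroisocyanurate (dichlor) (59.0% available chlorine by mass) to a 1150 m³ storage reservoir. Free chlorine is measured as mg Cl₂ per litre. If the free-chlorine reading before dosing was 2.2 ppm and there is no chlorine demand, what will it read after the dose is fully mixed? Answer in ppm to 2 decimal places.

5.16 ppm

Volume: 1150 m³ = 1,150,000 L.
Available chlorine delivered: 5760 g × 0.59 = 3398 g as Cl₂.
Concentration rise: 3398 g / 1,150,000 L = 2.955 mg/L = 2.96 ppm.
Final FC: 2.2 + 2.96 = 5.16 ppm.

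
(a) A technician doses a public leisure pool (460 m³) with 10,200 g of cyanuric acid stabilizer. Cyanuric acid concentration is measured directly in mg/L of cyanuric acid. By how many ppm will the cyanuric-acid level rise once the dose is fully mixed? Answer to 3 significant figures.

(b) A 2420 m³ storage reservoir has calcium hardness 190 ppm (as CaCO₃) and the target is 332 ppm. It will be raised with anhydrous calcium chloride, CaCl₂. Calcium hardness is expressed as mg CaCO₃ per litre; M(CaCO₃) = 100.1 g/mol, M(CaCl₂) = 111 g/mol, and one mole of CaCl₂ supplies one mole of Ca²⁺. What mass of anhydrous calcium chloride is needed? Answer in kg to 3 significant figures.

(a) Volume: 460 m³ = 460,000 L.
(a) Rise: 10,200 g / 460,000 L × 1000 = 22.17 mg/L.

(b) Volume: 2420 m³ = 2,420,000 L.
(b) Hardness to add: (332 − 190) = 142 mg/L as CaCO₃ × 2,420,000 L = 343,600 g as CaCO₃.
(b) Moles of Ca²⁺ (1 mol Ca²⁺ ≡ 1 mol CaCO₃): 343,600 / 100.1 g/mol = 3433 mol.
(b) Mass of CaCl₂: 3433 × 111 = 381,100 g.

(a) 22.2 ppm; (b) 381 kg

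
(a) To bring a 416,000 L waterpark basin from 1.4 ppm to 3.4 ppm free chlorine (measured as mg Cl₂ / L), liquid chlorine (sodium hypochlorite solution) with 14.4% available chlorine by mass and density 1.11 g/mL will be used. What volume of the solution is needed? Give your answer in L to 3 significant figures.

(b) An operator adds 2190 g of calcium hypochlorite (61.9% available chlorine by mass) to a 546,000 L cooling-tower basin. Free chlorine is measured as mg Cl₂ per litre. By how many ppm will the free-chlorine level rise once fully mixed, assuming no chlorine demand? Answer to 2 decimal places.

(a) Chlorine deficit: 3.4 − 1.4 = 2 ppm = 2 mg/L as Cl₂.
(a) Cl₂ equivalent needed: 2 mg/L × 416,000 L = 832,000 mg = 832 g.
(a) Product at 14.4% available chlorine: 832 / 0.144 = 5778 g.
(a) Volume at density 1.11 g/mL: 5778 g ÷ 1.11 g/mL = 5205 mL.

(b) Available chlorine delivered: 2190 g × 0.619 = 1356 g as Cl₂.
(b) Concentration rise: 1356 g / 546,000 L = 2.483 mg/L = 2.48 ppm.

(a) 5.21 L; (b) 2.48 ppm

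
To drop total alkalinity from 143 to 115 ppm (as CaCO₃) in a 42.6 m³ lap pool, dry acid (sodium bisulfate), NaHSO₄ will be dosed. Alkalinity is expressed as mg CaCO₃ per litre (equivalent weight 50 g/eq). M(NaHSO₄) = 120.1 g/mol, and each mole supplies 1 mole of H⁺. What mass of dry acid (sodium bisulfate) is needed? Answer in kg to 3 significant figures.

2.87 kg

Volume: 42.6 m³ = 42,600 L.
Alkalinity to neutralize: (143 − 115) = 28 mg/L as CaCO₃ × 42,600 L = 1193 g as CaCO₃.
Equivalents of H⁺ required: 1193 ÷ 50 g/eq = 23.86 eq = 23.86 mol NaHSO₄.
Mass of NaHSO₄: 23.86 × 120.1 = 2865 g.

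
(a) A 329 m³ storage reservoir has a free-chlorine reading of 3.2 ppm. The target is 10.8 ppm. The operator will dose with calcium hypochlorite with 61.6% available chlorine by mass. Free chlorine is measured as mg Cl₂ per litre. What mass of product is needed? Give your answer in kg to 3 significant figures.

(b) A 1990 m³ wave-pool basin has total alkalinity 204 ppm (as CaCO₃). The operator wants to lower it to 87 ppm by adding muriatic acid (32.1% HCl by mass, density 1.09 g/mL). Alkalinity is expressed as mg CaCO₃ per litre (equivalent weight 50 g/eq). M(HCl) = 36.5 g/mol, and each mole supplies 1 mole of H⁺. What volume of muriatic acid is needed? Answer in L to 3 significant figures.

(a) 4.06 kg; (b) 486 L

(a) Volume: 329 m³ = 329,000 L.
(a) Chlorine deficit: 10.8 − 3.2 = 7.6 ppm = 7.6 mg/L as Cl₂.
(a) Cl₂ equivalent needed: 7.6 mg/L × 329,000 L = 2,500,000 mg = 2500 g.
(a) Product at 61.6% available chlorine: 2500 / 0.616 = 4059 g.

(b) Volume: 1990 m³ = 1,990,000 L.
(b) Alkalinity to neutralize: (204 − 87) = 117 mg/L as CaCO₃ × 1,990,000 L = 232,800 g as CaCO₃.
(b) Equivalents of H⁺ required: 232,800 ÷ 50 g/eq = 4657 eq = 4657 mol HCl.
(b) Mass of HCl: 4657 × 36.5 = 170,000 g.
(b) Mass of 32.1% solution: 170,000 / 0.321 = 529,500 g.
(b) Volume: 529,500 g ÷ 1.09 g/mL = 485,800 mL.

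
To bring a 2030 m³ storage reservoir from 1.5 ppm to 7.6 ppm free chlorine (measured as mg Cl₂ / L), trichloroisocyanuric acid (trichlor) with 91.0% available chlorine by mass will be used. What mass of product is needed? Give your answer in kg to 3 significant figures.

Volume: 2030 m³ = 2,030,000 L.
Chlorine deficit: 7.6 − 1.5 = 6.1 ppm = 6.1 mg/L as Cl₂.
Cl₂ equivalent needed: 6.1 mg/L × 2,030,000 L = 12,380,000 mg = 12,380 g.
Product at 91.0% available chlorine: 12,380 / 0.91 = 13,610 g.

13.6 kg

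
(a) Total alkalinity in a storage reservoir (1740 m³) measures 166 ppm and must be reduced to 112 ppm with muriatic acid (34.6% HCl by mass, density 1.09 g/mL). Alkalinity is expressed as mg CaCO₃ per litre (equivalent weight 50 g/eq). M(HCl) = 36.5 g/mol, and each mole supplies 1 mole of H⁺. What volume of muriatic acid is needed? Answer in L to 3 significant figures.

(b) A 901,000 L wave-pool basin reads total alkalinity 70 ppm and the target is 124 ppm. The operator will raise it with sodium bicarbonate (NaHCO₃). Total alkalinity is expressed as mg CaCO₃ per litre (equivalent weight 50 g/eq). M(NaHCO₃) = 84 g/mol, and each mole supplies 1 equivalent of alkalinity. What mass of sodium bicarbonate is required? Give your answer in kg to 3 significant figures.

(a) 182 L; (b) 81.7 kg

(a) Volume: 1740 m³ = 1,740,000 L.
(a) Alkalinity to neutralize: (166 − 112) = 54 mg/L as CaCO₃ × 1,740,000 L = 93,960 g as CaCO₃.
(a) Equivalents of H⁺ required: 93,960 ÷ 50 g/eq = 1879 eq = 1879 mol HCl.
(a) Mass of HCl: 1879 × 36.5 = 68,590 g.
(a) Mass of 34.6% solution: 68,590 / 0.346 = 198,200 g.
(a) Volume: 198,200 g ÷ 1.09 g/mL = 181,900 mL.

(b) Alkalinity to add: (124 − 70) = 54 mg/L as CaCO₃ × 901,000 L = 48,650 g as CaCO₃.
(b) Equivalents: 48,650 g ÷ 50 g/eq = 973.1 eq.
(b) NaHCO₃ supplies 1 eq per mole → 973.1 mol.
(b) Mass: 973.1 mol × 84 g/mol = 81,740 g.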